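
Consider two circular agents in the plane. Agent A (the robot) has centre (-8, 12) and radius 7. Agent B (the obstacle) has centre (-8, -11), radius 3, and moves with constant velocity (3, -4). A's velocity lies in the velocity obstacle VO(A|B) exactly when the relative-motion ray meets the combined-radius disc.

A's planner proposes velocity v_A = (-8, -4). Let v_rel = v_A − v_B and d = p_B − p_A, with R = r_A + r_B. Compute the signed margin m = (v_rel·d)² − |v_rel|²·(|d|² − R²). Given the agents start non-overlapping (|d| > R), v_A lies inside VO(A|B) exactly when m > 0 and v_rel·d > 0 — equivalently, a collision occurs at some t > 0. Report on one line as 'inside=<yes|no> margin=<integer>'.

d = (0, -23),  |d|² = 529;  R = 7+3 = 10,  c = 529−10² = 429
v_rel = (-11, 0),  |v_rel|² = 121;  v_rel·d = (-11)·(0) + (0)·(-23) = 0
121·t² − 0·t + 429 = 0  ⇒  m = 0² − 121·429 = -51909
m = -51909 < 0,  v_rel·d = 0 = 0  ⇒  outside

inside=no margin=-51909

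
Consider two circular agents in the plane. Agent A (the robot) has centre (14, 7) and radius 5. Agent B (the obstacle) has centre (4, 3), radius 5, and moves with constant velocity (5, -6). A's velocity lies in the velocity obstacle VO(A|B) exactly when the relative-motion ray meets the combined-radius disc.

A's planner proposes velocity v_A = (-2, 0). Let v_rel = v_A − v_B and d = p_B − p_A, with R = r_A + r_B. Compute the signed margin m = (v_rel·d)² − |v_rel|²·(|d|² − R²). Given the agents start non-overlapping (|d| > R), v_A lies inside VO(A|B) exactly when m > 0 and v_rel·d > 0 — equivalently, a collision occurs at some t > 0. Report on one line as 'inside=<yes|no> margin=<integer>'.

d = (-10, -4),  |d|² = 116;  R = 5+5 = 10,  c = 116−10² = 16
v_rel = (-7, 6),  |v_rel|² = 85;  v_rel·d = (-7)·(-10) + (6)·(-4) = 46
85·t² − 92·t + 16 = 0  ⇒  m = 46² − 85·16 = 756
m = 756 > 0,  v_rel·d = 46 > 0  ⇒  inside

inside=yes margin=756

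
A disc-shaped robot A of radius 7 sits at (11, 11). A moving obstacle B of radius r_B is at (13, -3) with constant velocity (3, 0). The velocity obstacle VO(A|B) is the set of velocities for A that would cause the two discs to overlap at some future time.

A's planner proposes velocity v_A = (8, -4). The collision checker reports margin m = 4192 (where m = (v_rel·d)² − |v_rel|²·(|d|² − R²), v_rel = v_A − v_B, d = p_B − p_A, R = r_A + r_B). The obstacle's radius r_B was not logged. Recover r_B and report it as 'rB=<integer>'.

m = 4192
d = (2, -14);  v_rel = (5, -4),  |v_rel|² = 41
v_rel×d = (5)·(-14) − (-4)·(2) = -62
since m = R²·41 − (-62)²:  R² = (3844 + 4192) / 41 = 196
R = √196 = 14  ⇒  r_B = 14 − 7 = 7

rB=7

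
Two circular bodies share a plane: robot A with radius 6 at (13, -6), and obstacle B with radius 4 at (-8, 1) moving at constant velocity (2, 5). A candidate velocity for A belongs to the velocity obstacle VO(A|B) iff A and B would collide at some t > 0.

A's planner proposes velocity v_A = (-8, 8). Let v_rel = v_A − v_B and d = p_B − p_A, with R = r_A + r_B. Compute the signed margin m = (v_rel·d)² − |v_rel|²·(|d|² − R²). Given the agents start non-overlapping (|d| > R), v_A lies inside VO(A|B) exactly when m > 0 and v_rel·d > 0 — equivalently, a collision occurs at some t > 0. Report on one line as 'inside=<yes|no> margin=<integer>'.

d = (-21, 7),  |d|² = 490;  R = 6+4 = 10,  c = 490−10² = 390
v_rel = (-10, 3),  |v_rel|² = 109;  v_rel·d = (-10)·(-21) + (3)·(7) = 231
109·t² − 462·t + 390 = 0  ⇒  m = 231² − 109·390 = 10851
m = 10851 > 0,  v_rel·d = 231 > 0  ⇒  inside

inside=yes margin=10851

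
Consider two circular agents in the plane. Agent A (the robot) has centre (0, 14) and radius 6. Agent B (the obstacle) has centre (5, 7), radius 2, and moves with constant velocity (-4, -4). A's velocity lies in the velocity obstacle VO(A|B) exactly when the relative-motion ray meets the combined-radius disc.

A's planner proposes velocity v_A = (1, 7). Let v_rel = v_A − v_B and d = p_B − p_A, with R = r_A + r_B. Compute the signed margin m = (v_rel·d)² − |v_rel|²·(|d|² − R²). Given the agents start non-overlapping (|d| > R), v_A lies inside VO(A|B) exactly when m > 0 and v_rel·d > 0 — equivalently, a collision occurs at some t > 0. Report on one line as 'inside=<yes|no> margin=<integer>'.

d = (5, -7),  |d|² = 74;  R = 6+2 = 8,  c = 74−8² = 10
v_rel = (5, 11),  |v_rel|² = 146;  v_rel·d = (5)·(5) + (11)·(-7) = -52
146·t² + 104·t + 10 = 0  ⇒  m = (-52)² − 146·10 = 1244
m = 1244 > 0,  v_rel·d = -52 < 0  ⇒  outside

inside=no margin=1244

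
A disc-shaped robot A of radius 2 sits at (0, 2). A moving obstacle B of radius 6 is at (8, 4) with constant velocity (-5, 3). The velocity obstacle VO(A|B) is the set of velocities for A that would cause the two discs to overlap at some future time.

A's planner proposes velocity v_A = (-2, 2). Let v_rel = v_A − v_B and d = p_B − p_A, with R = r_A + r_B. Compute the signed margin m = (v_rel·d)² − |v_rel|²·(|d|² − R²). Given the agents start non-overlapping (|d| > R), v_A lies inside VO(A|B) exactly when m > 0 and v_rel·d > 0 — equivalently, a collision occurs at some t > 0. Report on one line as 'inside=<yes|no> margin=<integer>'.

d = (8, 2),  |d|² = 68;  R = 2+6 = 8,  c = 68−8² = 4
v_rel = (3, -1),  |v_rel|² = 10;  v_rel·d = (3)·(8) + (-1)·(2) = 22
10·t² − 44·t + 4 = 0  ⇒  m = 22² − 10·4 = 444
m = 444 > 0,  v_rel·d = 22 > 0  ⇒  inside

inside=yes margin=444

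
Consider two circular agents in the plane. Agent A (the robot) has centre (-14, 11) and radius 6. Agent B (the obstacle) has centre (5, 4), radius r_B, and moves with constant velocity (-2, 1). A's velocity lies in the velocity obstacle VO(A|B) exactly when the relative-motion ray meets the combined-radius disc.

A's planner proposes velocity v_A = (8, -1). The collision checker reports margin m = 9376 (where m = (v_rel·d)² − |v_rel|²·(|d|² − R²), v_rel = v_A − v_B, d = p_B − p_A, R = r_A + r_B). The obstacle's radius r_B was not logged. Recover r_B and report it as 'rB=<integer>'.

m = 9376
d = (19, -7);  v_rel = (10, -2),  |v_rel|² = 104
v_rel×d = (10)·(-7) − (-2)·(19) = -32
since m = R²·104 − (-32)²:  R² = (1024 + 9376) / 104 = 100
R = √100 = 10  ⇒  r_B = 10 − 6 = 4

rB=4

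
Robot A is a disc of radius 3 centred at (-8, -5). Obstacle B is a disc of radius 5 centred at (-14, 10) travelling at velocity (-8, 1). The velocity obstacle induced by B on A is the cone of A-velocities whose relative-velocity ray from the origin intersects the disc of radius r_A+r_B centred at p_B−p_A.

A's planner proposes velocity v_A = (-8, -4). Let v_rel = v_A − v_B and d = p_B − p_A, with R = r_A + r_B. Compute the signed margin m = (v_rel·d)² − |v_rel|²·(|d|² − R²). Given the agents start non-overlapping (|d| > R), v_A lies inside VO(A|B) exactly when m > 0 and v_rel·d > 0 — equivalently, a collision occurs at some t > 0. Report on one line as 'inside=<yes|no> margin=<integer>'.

d = (-6, 15),  |d|² = 261;  R = 3+5 = 8,  c = 261−8² = 197
v_rel = (0, -5),  |v_rel|² = 25;  v_rel·d = (0)·(-6) + (-5)·(15) = -75
25·t² + 150·t + 197 = 0  ⇒  m = (-75)² − 25·197 = 700
m = 700 > 0,  v_rel·d = -75 < 0  ⇒  outside

inside=no margin=700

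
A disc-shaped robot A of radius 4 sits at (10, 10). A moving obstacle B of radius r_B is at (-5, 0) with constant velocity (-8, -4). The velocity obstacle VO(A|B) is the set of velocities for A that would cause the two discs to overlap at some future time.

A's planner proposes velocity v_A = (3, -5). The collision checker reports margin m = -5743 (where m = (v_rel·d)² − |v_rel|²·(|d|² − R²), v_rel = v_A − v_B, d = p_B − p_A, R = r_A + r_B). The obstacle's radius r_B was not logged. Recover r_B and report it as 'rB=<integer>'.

m = -5743
d = (-15, -10);  v_rel = (11, -1),  |v_rel|² = 122
v_rel×d = (11)·(-10) − (-1)·(-15) = -125
since m = R²·122 − (-125)²:  R² = (15625 + -5743) / 122 = 81
R = √81 = 9  ⇒  r_B = 9 − 4 = 5

rB=5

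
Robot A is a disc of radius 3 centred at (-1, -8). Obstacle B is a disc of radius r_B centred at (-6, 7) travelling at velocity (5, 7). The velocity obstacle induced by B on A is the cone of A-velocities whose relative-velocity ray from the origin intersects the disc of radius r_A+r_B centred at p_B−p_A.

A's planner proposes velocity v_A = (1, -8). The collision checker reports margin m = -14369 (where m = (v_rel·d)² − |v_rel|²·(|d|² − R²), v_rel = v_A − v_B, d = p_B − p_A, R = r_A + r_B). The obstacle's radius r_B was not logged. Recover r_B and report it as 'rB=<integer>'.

m = -14369
d = (-5, 15);  v_rel = (-4, -15),  |v_rel|² = 241
v_rel×d = (-4)·(15) − (-15)·(-5) = -135
since m = R²·241 − (-135)²:  R² = (18225 + -14369) / 241 = 16
R = √16 = 4  ⇒  r_B = 4 − 3 = 1

rB=1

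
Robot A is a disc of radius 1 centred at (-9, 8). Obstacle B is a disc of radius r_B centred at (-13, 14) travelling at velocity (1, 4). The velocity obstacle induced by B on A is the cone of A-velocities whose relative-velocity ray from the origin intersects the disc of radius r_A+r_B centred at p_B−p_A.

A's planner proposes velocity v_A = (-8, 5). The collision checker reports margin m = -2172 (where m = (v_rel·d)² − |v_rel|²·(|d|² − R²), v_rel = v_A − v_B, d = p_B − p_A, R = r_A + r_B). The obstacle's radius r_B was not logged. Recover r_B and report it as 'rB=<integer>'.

m = -2172
d = (-4, 6);  v_rel = (-9, 1),  |v_rel|² = 82
v_rel×d = (-9)·(6) − (1)·(-4) = -50
since m = R²·82 − (-50)²:  R² = (2500 + -2172) / 82 = 4
R = √4 = 2  ⇒  r_B = 2 − 1 = 1

rB=1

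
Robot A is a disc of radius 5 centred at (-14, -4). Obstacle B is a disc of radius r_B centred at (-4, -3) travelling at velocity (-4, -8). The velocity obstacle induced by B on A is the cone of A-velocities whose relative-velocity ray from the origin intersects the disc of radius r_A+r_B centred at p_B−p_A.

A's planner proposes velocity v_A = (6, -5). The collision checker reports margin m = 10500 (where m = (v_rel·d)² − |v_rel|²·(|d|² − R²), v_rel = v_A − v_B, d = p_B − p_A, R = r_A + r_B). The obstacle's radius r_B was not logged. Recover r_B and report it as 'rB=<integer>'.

m = 10500
d = (10, 1);  v_rel = (10, 3),  |v_rel|² = 109
v_rel×d = (10)·(1) − (3)·(10) = -20
since m = R²·109 − (-20)²:  R² = (400 + 10500) / 109 = 100
R = √100 = 10  ⇒  r_B = 10 − 5 = 5

rB=5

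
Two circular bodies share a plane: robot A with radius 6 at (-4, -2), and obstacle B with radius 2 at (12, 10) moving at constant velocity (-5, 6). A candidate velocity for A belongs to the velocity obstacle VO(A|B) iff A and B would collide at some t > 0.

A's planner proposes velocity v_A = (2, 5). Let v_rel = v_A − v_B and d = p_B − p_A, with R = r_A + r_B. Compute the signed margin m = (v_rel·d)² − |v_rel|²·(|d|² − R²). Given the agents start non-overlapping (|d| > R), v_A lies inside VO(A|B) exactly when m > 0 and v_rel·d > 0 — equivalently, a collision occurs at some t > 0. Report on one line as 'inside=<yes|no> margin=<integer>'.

d = (16, 12),  |d|² = 400;  R = 6+2 = 8,  c = 400−8² = 336
v_rel = (7, -1),  |v_rel|² = 50;  v_rel·d = (7)·(16) + (-1)·(12) = 100
50·t² − 200·t + 336 = 0  ⇒  m = 100² − 50·336 = -6800
m = -6800 < 0,  v_rel·d = 100 > 0  ⇒  outside

inside=no margin=-6800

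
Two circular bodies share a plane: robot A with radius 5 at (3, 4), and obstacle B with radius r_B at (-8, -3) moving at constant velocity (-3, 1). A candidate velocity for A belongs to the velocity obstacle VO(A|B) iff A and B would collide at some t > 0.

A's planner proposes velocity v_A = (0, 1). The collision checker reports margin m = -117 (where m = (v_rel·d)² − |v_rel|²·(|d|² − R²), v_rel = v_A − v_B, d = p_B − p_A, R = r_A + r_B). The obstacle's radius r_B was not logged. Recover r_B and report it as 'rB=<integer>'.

m = -117
d = (-11, -7);  v_rel = (3, 0),  |v_rel|² = 9
v_rel×d = (3)·(-7) − (0)·(-11) = -21
since m = R²·9 − (-21)²:  R² = (441 + -117) / 9 = 36
R = √36 = 6  ⇒  r_B = 6 − 5 = 1

rB=1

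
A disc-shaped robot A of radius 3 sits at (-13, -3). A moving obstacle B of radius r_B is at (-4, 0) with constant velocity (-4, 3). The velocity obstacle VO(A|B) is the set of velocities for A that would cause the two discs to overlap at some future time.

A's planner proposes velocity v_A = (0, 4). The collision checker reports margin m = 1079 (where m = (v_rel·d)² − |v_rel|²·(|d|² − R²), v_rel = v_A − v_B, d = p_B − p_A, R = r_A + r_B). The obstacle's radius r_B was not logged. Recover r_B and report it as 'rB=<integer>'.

m = 1079
d = (9, 3);  v_rel = (4, 1),  |v_rel|² = 17
v_rel×d = (4)·(3) − (1)·(9) = 3
since m = R²·17 − 3²:  R² = (9 + 1079) / 17 = 64
R = √64 = 8  ⇒  r_B = 8 − 3 = 5

rB=5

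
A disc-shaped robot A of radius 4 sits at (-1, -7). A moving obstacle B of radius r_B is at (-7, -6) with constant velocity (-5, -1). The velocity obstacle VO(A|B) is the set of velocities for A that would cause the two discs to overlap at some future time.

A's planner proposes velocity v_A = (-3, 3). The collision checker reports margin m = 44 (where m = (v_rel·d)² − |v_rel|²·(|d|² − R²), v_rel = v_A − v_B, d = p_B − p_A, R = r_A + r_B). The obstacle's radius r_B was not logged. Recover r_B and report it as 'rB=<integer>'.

m = 44
d = (-6, 1);  v_rel = (2, 4),  |v_rel|² = 20
v_rel×d = (2)·(1) − (4)·(-6) = 26
since m = R²·20 − 26²:  R² = (676 + 44) / 20 = 36
R = √36 = 6  ⇒  r_B = 6 − 4 = 2

rB=2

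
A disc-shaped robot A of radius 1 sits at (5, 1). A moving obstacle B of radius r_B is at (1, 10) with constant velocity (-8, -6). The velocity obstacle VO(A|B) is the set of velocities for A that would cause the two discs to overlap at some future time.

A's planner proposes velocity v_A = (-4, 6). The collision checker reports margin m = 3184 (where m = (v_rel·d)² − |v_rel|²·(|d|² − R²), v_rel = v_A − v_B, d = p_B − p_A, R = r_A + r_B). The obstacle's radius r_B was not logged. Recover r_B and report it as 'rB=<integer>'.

m = 3184
d = (-4, 9);  v_rel = (4, 12),  |v_rel|² = 160
v_rel×d = (4)·(9) − (12)·(-4) = 84
since m = R²·160 − 84²:  R² = (7056 + 3184) / 160 = 64
R = √64 = 8  ⇒  r_B = 8 − 1 = 7

rB=7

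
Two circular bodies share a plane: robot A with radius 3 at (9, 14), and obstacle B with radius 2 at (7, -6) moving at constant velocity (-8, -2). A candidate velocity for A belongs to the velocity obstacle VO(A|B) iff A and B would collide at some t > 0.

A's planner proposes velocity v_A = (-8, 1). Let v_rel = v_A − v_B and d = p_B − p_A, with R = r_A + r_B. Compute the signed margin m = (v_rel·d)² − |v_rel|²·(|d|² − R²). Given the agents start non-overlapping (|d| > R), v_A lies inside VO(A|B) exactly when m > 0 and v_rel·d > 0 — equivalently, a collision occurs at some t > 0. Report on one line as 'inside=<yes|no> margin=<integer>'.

d = (-2, -20),  |d|² = 404;  R = 3+2 = 5,  c = 404−5² = 379
v_rel = (0, 3),  |v_rel|² = 9;  v_rel·d = (0)·(-2) + (3)·(-20) = -60
9·t² + 120·t + 379 = 0  ⇒  m = (-60)² − 9·379 = 189
m = 189 > 0,  v_rel·d = -60 < 0  ⇒  outside

inside=no margin=189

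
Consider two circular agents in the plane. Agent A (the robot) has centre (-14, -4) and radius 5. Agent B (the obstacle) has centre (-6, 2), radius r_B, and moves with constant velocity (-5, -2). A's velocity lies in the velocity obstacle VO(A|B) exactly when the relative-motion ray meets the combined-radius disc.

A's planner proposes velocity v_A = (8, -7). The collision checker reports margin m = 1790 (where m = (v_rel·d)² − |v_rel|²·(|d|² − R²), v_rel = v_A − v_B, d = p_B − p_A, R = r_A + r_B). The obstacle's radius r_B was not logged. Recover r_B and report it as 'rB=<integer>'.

m = 1790
d = (8, 6);  v_rel = (13, -5),  |v_rel|² = 194
v_rel×d = (13)·(6) − (-5)·(8) = 118
since m = R²·194 − 118²:  R² = (13924 + 1790) / 194 = 81
R = √81 = 9  ⇒  r_B = 9 − 5 = 4

rB=4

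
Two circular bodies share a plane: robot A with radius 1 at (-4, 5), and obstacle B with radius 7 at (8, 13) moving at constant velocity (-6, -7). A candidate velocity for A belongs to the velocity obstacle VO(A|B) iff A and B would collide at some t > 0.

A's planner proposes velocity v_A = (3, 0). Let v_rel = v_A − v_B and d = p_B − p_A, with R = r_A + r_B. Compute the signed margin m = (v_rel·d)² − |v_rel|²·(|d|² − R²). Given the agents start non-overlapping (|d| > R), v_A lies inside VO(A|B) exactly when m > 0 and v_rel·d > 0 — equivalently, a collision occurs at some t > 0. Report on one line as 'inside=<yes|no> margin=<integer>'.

d = (12, 8),  |d|² = 208;  R = 1+7 = 8,  c = 208−8² = 144
v_rel = (9, 7),  |v_rel|² = 130;  v_rel·d = (9)·(12) + (7)·(8) = 164
130·t² − 328·t + 144 = 0  ⇒  m = 164² − 130·144 = 8176
m = 8176 > 0,  v_rel·d = 164 > 0  ⇒  inside

inside=yes margin=8176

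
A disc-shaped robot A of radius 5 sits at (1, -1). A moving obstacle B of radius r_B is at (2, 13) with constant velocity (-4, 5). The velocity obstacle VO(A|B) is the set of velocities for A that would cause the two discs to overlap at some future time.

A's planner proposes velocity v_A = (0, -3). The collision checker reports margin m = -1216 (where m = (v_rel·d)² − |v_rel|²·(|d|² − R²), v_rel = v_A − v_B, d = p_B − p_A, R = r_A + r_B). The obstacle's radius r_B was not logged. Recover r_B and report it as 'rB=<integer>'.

m = -1216
d = (1, 14);  v_rel = (4, -8),  |v_rel|² = 80
v_rel×d = (4)·(14) − (-8)·(1) = 64
since m = R²·80 − 64²:  R² = (4096 + -1216) / 80 = 36
R = √36 = 6  ⇒  r_B = 6 − 5 = 1

rB=1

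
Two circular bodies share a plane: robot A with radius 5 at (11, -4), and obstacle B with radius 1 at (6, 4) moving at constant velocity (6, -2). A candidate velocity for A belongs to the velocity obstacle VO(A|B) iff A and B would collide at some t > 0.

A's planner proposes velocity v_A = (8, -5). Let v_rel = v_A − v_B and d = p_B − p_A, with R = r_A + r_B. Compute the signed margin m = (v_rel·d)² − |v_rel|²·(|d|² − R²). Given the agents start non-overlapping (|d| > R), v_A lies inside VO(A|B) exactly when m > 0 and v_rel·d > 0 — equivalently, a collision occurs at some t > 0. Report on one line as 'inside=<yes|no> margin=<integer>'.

d = (-5, 8),  |d|² = 89;  R = 5+1 = 6,  c = 89−6² = 53
v_rel = (2, -3),  |v_rel|² = 13;  v_rel·d = (2)·(-5) + (-3)·(8) = -34
13·t² + 68·t + 53 = 0  ⇒  m = (-34)² − 13·53 = 467
m = 467 > 0,  v_rel·d = -34 < 0  ⇒  outside

inside=no margin=467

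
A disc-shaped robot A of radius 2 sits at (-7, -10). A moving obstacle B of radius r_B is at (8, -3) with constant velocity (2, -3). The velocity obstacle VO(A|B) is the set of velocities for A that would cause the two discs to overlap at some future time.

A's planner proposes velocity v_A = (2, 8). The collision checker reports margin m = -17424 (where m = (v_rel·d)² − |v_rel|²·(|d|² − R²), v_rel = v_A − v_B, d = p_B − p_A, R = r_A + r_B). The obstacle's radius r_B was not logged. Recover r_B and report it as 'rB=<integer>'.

m = -17424
d = (15, 7);  v_rel = (0, 11),  |v_rel|² = 121
v_rel×d = (0)·(7) − (11)·(15) = -165
since m = R²·121 − (-165)²:  R² = (27225 + -17424) / 121 = 81
R = √81 = 9  ⇒  r_B = 9 − 2 = 7

rB=7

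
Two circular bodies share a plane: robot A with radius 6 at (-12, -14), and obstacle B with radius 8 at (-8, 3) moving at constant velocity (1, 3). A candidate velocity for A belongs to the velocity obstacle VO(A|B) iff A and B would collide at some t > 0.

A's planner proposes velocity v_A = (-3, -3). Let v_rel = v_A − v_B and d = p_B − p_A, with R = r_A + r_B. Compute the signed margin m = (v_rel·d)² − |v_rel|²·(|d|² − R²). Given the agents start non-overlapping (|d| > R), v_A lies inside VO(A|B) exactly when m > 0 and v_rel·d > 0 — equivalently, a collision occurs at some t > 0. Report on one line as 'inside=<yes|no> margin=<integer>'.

d = (4, 17),  |d|² = 305;  R = 6+8 = 14,  c = 305−14² = 109
v_rel = (-4, -6),  |v_rel|² = 52;  v_rel·d = (-4)·(4) + (-6)·(17) = -118
52·t² + 236·t + 109 = 0  ⇒  m = (-118)² − 52·109 = 8256
m = 8256 > 0,  v_rel·d = -118 < 0  ⇒  outside

inside=no margin=8256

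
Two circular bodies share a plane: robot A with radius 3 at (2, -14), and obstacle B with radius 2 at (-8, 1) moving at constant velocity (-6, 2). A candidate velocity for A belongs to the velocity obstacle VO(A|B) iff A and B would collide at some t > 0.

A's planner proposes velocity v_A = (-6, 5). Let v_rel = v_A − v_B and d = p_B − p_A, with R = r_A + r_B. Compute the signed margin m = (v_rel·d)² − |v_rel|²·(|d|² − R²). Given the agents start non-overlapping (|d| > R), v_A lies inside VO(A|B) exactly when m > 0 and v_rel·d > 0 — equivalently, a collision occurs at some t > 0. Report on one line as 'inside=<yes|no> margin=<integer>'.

d = (-10, 15),  |d|² = 325;  R = 3+2 = 5,  c = 325−5² = 300
v_rel = (0, 3),  |v_rel|² = 9;  v_rel·d = (0)·(-10) + (3)·(15) = 45
9·t² − 90·t + 300 = 0  ⇒  m = 45² − 9·300 = -675
m = -675 < 0,  v_rel·d = 45 > 0  ⇒  outside

inside=no margin=-675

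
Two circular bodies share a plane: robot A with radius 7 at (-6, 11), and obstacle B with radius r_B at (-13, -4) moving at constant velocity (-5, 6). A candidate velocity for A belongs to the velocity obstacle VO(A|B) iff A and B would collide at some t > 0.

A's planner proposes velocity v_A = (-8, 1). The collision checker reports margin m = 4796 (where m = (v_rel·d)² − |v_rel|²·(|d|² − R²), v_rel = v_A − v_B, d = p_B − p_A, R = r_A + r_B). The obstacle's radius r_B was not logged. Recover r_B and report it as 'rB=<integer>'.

m = 4796
d = (-7, -15);  v_rel = (-3, -5),  |v_rel|² = 34
v_rel×d = (-3)·(-15) − (-5)·(-7) = 10
since m = R²·34 − 10²:  R² = (100 + 4796) / 34 = 144
R = √144 = 12  ⇒  r_B = 12 − 7 = 5

rB=5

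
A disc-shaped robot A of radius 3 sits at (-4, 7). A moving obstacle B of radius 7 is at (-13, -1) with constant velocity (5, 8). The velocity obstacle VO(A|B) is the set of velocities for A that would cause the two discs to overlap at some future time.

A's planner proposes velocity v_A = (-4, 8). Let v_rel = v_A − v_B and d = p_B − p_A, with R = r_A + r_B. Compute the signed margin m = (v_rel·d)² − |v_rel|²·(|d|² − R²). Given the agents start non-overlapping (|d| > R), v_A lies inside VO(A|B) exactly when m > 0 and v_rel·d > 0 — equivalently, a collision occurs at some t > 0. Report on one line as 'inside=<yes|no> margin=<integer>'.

d = (-9, -8),  |d|² = 145;  R = 3+7 = 10,  c = 145−10² = 45
v_rel = (-9, 0),  |v_rel|² = 81;  v_rel·d = (-9)·(-9) + (0)·(-8) = 81
81·t² − 162·t + 45 = 0  ⇒  m = 81² − 81·45 = 2916
m = 2916 > 0,  v_rel·d = 81 > 0  ⇒  inside

inside=yes margin=2916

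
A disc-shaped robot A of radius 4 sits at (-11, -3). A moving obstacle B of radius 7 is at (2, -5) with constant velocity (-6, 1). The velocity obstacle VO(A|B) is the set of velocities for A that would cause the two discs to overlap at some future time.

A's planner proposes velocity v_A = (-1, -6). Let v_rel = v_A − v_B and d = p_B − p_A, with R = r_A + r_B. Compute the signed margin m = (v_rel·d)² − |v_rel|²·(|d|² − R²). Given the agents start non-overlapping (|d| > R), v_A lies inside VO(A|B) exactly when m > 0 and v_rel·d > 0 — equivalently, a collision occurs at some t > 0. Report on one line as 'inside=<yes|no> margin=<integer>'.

d = (13, -2),  |d|² = 173;  R = 4+7 = 11,  c = 173−11² = 52
v_rel = (5, -7),  |v_rel|² = 74;  v_rel·d = (5)·(13) + (-7)·(-2) = 79
74·t² − 158·t + 52 = 0  ⇒  m = 79² − 74·52 = 2393
m = 2393 > 0,  v_rel·d = 79 > 0  ⇒  inside

inside=yes margin=2393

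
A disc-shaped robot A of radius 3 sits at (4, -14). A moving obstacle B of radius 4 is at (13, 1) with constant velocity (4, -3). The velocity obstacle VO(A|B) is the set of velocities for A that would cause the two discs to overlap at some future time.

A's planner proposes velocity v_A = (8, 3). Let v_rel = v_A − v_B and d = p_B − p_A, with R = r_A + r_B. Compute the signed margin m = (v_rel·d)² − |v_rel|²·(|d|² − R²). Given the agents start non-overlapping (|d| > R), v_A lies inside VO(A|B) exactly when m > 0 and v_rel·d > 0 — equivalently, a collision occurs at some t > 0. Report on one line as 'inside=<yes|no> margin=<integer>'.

d = (9, 15),  |d|² = 306;  R = 3+4 = 7,  c = 306−7² = 257
v_rel = (4, 6),  |v_rel|² = 52;  v_rel·d = (4)·(9) + (6)·(15) = 126
52·t² − 252·t + 257 = 0  ⇒  m = 126² − 52·257 = 2512
m = 2512 > 0,  v_rel·d = 126 > 0  ⇒  inside

inside=yes margin=2512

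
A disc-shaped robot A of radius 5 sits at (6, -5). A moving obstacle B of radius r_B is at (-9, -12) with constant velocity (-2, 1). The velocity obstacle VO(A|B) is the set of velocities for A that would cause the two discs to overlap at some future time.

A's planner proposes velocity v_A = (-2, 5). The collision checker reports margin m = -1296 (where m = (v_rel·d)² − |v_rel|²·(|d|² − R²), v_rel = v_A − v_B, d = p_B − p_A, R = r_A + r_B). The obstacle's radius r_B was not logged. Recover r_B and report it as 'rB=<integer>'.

m = -1296
d = (-15, -7);  v_rel = (0, 4),  |v_rel|² = 16
v_rel×d = (0)·(-7) − (4)·(-15) = 60
since m = R²·16 − 60²:  R² = (3600 + -1296) / 16 = 144
R = √144 = 12  ⇒  r_B = 12 − 5 = 7

rB=7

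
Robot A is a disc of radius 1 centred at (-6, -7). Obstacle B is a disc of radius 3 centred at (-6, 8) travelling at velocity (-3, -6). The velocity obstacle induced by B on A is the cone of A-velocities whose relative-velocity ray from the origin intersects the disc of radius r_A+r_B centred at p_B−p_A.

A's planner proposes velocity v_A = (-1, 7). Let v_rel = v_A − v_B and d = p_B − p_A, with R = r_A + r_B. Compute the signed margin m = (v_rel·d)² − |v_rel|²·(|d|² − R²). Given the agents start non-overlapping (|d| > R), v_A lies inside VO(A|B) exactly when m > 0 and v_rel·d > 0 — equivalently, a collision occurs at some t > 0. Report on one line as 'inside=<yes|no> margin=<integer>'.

d = (0, 15),  |d|² = 225;  R = 1+3 = 4,  c = 225−4² = 209
v_rel = (2, 13),  |v_rel|² = 173;  v_rel·d = (2)·(0) + (13)·(15) = 195
173·t² − 390·t + 209 = 0  ⇒  m = 195² − 173·209 = 1868
m = 1868 > 0,  v_rel·d = 195 > 0  ⇒  inside

inside=yes margin=1868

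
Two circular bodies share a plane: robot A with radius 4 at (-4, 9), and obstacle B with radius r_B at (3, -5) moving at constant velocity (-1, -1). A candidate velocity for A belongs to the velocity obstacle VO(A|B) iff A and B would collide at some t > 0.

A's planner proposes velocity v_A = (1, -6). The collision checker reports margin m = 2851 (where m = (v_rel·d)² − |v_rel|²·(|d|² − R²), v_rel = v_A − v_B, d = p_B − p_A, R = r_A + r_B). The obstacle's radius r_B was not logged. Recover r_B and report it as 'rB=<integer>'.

m = 2851
d = (7, -14);  v_rel = (2, -5),  |v_rel|² = 29
v_rel×d = (2)·(-14) − (-5)·(7) = 7
since m = R²·29 − 7²:  R² = (49 + 2851) / 29 = 100
R = √100 = 10  ⇒  r_B = 10 − 4 = 6

rB=6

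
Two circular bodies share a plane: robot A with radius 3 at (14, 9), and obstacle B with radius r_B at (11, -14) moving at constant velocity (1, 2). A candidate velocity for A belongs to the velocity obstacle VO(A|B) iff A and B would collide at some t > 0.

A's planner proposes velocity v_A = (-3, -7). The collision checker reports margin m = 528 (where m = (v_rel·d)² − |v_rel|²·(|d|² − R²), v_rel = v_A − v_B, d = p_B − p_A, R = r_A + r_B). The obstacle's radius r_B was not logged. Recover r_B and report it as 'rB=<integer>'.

m = 528
d = (-3, -23);  v_rel = (-4, -9),  |v_rel|² = 97
v_rel×d = (-4)·(-23) − (-9)·(-3) = 65
since m = R²·97 − 65²:  R² = (4225 + 528) / 97 = 49
R = √49 = 7  ⇒  r_B = 7 − 3 = 4

rB=4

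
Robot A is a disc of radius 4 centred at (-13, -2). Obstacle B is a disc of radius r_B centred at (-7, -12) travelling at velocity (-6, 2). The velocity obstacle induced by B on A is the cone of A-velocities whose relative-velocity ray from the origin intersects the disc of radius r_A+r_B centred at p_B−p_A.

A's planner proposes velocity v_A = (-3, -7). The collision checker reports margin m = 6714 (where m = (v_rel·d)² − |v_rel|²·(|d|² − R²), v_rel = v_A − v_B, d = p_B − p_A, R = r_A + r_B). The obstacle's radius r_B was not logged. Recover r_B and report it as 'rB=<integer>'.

m = 6714
d = (6, -10);  v_rel = (3, -9),  |v_rel|² = 90
v_rel×d = (3)·(-10) − (-9)·(6) = 24
since m = R²·90 − 24²:  R² = (576 + 6714) / 90 = 81
R = √81 = 9  ⇒  r_B = 9 − 4 = 5

rB=5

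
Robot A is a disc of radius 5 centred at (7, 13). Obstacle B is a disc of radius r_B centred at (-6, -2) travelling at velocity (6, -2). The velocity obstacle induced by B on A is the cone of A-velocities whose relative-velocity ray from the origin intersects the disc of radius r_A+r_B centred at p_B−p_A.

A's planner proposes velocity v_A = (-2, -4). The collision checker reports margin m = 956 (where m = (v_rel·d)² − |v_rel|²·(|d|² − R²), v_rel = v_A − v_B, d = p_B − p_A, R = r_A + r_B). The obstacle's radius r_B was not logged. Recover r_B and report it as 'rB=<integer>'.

m = 956
d = (-13, -15);  v_rel = (-8, -2),  |v_rel|² = 68
v_rel×d = (-8)·(-15) − (-2)·(-13) = 94
since m = R²·68 − 94²:  R² = (8836 + 956) / 68 = 144
R = √144 = 12  ⇒  r_B = 12 − 5 = 7

rB=7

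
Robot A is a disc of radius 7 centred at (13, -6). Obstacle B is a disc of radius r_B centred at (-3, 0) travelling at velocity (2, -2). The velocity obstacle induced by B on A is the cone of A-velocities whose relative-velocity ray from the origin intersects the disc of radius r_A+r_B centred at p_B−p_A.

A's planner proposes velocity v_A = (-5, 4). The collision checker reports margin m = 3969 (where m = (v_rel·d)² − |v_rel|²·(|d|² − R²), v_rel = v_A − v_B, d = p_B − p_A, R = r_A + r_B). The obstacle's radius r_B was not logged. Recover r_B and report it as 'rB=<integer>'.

m = 3969
d = (-16, 6);  v_rel = (-7, 6),  |v_rel|² = 85
v_rel×d = (-7)·(6) − (6)·(-16) = 54
since m = R²·85 − 54²:  R² = (2916 + 3969) / 85 = 81
R = √81 = 9  ⇒  r_B = 9 − 7 = 2

rB=2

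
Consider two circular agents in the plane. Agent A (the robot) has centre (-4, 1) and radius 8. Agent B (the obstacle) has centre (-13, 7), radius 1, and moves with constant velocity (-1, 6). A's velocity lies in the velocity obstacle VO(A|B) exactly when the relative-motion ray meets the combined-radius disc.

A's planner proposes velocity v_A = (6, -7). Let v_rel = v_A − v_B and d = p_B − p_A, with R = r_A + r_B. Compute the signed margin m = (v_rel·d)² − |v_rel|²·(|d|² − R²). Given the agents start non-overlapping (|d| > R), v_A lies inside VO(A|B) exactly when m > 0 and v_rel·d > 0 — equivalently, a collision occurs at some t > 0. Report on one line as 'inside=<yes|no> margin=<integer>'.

d = (-9, 6),  |d|² = 117;  R = 8+1 = 9,  c = 117−9² = 36
v_rel = (7, -13),  |v_rel|² = 218;  v_rel·d = (7)·(-9) + (-13)·(6) = -141
218·t² + 282·t + 36 = 0  ⇒  m = (-141)² − 218·36 = 12033
m = 12033 > 0,  v_rel·d = -141 < 0  ⇒  outside

inside=no margin=12033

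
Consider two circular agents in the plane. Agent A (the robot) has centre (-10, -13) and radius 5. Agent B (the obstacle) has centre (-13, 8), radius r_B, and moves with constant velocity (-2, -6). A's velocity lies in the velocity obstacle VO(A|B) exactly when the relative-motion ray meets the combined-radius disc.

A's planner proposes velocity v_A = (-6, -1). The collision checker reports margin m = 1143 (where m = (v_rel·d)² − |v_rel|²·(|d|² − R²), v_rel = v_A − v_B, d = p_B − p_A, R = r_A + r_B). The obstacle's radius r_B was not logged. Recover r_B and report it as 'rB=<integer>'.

m = 1143
d = (-3, 21);  v_rel = (-4, 5),  |v_rel|² = 41
v_rel×d = (-4)·(21) − (5)·(-3) = -69
since m = R²·41 − (-69)²:  R² = (4761 + 1143) / 41 = 144
R = √144 = 12  ⇒  r_B = 12 − 5 = 7

rB=7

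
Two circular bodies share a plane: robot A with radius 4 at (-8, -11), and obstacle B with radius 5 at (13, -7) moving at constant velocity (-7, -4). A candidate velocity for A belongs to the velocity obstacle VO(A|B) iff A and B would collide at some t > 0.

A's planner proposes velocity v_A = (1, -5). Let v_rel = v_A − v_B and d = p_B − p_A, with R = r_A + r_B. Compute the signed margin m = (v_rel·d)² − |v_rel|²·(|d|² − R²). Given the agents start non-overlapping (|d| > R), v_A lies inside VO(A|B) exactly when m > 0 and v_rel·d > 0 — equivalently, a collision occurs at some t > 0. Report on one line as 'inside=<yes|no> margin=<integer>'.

d = (21, 4),  |d|² = 457;  R = 4+5 = 9,  c = 457−9² = 376
v_rel = (8, -1),  |v_rel|² = 65;  v_rel·d = (8)·(21) + (-1)·(4) = 164
65·t² − 328·t + 376 = 0  ⇒  m = 164² − 65·376 = 2456
m = 2456 > 0,  v_rel·d = 164 > 0  ⇒  inside

inside=yes margin=2456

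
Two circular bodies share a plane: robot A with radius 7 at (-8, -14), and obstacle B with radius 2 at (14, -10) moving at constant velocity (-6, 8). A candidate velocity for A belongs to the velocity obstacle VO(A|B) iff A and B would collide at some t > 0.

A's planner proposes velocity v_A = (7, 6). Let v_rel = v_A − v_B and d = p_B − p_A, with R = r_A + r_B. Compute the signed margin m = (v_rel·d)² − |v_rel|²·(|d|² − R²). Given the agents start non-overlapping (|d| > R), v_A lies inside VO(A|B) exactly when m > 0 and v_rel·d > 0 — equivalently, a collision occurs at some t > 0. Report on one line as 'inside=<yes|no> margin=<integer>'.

d = (22, 4),  |d|² = 500;  R = 7+2 = 9,  c = 500−9² = 419
v_rel = (13, -2),  |v_rel|² = 173;  v_rel·d = (13)·(22) + (-2)·(4) = 278
173·t² − 556·t + 419 = 0  ⇒  m = 278² − 173·419 = 4797
m = 4797 > 0,  v_rel·d = 278 > 0  ⇒  inside

inside=yes margin=4797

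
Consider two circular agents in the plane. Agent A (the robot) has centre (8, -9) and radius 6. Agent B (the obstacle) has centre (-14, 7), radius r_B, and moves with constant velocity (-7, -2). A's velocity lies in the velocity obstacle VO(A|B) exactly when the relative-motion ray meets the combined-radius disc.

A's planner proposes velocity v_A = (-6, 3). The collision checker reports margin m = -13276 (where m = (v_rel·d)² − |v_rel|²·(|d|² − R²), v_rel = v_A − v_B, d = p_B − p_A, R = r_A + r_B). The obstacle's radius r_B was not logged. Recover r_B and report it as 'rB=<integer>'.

m = -13276
d = (-22, 16);  v_rel = (1, 5),  |v_rel|² = 26
v_rel×d = (1)·(16) − (5)·(-22) = 126
since m = R²·26 − 126²:  R² = (15876 + -13276) / 26 = 100
R = √100 = 10  ⇒  r_B = 10 − 6 = 4

rB=4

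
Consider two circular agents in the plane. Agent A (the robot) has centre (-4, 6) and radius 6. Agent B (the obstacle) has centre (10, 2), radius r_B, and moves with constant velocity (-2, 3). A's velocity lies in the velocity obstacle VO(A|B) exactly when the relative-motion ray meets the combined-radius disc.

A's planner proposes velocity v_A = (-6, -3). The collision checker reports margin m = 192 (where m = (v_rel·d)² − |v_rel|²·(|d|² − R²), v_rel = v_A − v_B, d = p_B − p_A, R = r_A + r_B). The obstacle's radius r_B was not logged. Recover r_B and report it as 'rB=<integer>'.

m = 192
d = (14, -4);  v_rel = (-4, -6),  |v_rel|² = 52
v_rel×d = (-4)·(-4) − (-6)·(14) = 100
since m = R²·52 − 100²:  R² = (10000 + 192) / 52 = 196
R = √196 = 14  ⇒  r_B = 14 − 6 = 8

rB=8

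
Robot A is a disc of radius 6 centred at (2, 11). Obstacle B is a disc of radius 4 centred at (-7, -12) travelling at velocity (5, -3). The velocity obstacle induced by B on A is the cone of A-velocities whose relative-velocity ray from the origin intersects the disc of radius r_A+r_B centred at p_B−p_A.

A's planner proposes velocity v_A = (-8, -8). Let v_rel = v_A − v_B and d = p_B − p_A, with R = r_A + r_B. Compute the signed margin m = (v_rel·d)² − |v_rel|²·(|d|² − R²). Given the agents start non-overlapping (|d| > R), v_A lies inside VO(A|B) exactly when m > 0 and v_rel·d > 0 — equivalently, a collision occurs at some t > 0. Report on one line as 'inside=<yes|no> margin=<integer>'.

d = (-9, -23),  |d|² = 610;  R = 6+4 = 10,  c = 610−10² = 510
v_rel = (-13, -5),  |v_rel|² = 194;  v_rel·d = (-13)·(-9) + (-5)·(-23) = 232
194·t² − 464·t + 510 = 0  ⇒  m = 232² − 194·510 = -45116
m = -45116 < 0,  v_rel·d = 232 > 0  ⇒  outside

inside=no margin=-45116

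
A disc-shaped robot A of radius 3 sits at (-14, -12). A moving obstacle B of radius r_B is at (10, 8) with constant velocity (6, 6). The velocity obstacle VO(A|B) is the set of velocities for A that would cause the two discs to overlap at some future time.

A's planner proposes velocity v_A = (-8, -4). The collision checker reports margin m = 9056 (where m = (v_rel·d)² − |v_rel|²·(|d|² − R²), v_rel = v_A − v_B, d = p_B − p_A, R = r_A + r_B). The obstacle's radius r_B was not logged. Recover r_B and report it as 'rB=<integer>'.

m = 9056
d = (24, 20);  v_rel = (-14, -10),  |v_rel|² = 296
v_rel×d = (-14)·(20) − (-10)·(24) = -40
since m = R²·296 − (-40)²:  R² = (1600 + 9056) / 296 = 36
R = √36 = 6  ⇒  r_B = 6 − 3 = 3

rB=3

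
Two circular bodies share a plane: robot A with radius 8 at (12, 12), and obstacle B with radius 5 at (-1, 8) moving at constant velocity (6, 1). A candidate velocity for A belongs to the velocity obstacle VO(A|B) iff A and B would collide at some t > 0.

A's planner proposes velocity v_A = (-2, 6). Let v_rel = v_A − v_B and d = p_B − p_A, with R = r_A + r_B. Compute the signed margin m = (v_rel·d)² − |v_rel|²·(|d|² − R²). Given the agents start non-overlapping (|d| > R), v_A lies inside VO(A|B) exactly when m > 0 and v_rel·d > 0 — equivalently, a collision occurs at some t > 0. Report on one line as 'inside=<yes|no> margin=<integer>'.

d = (-13, -4),  |d|² = 185;  R = 8+5 = 13,  c = 185−13² = 16
v_rel = (-8, 5),  |v_rel|² = 89;  v_rel·d = (-8)·(-13) + (5)·(-4) = 84
89·t² − 168·t + 16 = 0  ⇒  m = 84² − 89·16 = 5632
m = 5632 > 0,  v_rel·d = 84 > 0  ⇒  inside

inside=yes margin=5632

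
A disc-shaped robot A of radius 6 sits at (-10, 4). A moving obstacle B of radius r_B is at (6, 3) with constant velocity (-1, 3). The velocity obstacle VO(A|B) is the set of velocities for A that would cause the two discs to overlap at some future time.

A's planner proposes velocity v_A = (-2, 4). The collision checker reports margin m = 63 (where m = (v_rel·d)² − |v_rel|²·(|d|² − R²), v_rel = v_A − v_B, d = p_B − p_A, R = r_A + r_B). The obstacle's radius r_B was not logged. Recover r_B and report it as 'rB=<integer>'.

m = 63
d = (16, -1);  v_rel = (-1, 1),  |v_rel|² = 2
v_rel×d = (-1)·(-1) − (1)·(16) = -15
since m = R²·2 − (-15)²:  R² = (225 + 63) / 2 = 144
R = √144 = 12  ⇒  r_B = 12 − 6 = 6

rB=6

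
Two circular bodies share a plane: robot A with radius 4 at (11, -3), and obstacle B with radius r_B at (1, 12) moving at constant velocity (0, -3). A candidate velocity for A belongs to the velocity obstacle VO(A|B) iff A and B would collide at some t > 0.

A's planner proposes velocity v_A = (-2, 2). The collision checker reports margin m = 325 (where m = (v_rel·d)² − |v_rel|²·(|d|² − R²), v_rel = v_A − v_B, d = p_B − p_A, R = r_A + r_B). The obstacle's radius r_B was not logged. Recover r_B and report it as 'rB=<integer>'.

m = 325
d = (-10, 15);  v_rel = (-2, 5),  |v_rel|² = 29
v_rel×d = (-2)·(15) − (5)·(-10) = 20
since m = R²·29 − 20²:  R² = (400 + 325) / 29 = 25
R = √25 = 5  ⇒  r_B = 5 − 4 = 1

rB=1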